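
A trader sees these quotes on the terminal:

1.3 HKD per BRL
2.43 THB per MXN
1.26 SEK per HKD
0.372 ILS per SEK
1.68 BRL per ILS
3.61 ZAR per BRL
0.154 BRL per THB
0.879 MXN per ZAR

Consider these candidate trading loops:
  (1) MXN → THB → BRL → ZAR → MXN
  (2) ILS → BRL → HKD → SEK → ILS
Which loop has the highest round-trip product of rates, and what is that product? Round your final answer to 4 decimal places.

(1) 2.43 × 0.154 × 3.61 × 0.879 = 1.18747
(2) 1.68 × 1.3 × 1.26 × 0.372 = 1.02368
Highest is cycle (1) at 1.1875 (>1, arbitrage).

1.1875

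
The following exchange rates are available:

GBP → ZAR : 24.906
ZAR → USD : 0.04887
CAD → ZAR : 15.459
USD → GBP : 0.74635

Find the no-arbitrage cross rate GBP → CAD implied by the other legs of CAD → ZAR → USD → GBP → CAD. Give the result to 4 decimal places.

Known legs of the cycle: 15.459 × 0.04887 × 0.74635 = 0.5638534906455
For no arbitrage the full-cycle product must be 1, so the missing rate is 1 / 0.5638534906455 ≈ 1.773510.

1.7735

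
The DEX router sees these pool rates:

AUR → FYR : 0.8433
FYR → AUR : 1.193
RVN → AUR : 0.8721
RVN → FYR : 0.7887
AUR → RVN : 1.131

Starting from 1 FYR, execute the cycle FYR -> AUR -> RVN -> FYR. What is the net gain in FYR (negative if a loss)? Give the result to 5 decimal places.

1 FYR × 1.193 = 1.193 AUR
1.193 AUR × 1.131 = 1.349283 RVN
1.349283 RVN × 0.7887 = 1.0641795021 FYR
Net change: 1.0641795021 − 1 = 0.0641795021 FYR

0.06418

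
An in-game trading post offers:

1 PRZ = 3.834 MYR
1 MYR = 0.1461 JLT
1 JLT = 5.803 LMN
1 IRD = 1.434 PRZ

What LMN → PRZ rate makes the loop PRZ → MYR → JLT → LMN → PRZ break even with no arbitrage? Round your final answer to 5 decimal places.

0.30764

Known legs of the cycle: 3.834 × 0.1461 × 5.803 = 3.2505353622
For no arbitrage the full-cycle product must be 1, so the missing rate is 1 / 3.2505353622 ≈ 0.3076416.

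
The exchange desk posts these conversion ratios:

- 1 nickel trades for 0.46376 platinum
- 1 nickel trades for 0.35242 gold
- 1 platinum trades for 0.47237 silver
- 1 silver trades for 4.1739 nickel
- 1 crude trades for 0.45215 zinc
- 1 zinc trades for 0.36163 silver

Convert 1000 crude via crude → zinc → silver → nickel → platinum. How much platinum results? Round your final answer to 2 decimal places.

1000 crude × 0.45215 = 452.15 zinc
452.15 zinc × 0.36163 = 163.5110045 silver
163.5110045 silver × 4.1739 = 682.47858168255 nickel
682.47858168255 nickel × 0.46376 = 316.506267041099388 platinum

316.51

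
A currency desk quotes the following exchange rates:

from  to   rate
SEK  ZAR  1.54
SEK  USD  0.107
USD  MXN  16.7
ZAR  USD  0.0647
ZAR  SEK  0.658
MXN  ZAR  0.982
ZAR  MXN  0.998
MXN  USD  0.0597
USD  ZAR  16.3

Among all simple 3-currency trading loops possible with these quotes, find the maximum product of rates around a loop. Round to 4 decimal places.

1.1476

SEK→USD→ZAR→SEK: 0.107 × 16.3 × 0.658 = 1.14762
MXN→ZAR→USD→MXN: 0.982 × 0.0647 × 16.7 = 1.06104
MXN→USD→ZAR→MXN: 0.0597 × 16.3 × 0.998 = 0.97116
Maximum is SEK→USD→ZAR→SEK at 1.1476; arbitrage exists.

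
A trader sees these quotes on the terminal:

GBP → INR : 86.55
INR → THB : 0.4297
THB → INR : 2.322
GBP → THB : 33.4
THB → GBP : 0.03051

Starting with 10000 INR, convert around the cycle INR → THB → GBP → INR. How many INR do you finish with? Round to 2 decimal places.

11346.83

10000 INR × 0.4297 = 4297 THB
4297 THB × 0.03051 = 131.10147 GBP
131.10147 GBP × 86.55 = 11346.8322285 INR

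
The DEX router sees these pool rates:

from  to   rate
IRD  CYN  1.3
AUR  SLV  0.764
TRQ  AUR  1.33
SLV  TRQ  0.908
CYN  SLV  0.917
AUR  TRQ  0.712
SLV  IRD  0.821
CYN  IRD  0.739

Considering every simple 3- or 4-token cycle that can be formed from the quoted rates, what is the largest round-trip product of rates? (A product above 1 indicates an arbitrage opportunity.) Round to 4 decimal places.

0.9787

CYN→SLV→IRD→CYN: 0.917 × 0.821 × 1.3 = 0.97871
AUR→SLV→TRQ→AUR: 0.764 × 0.908 × 1.33 = 0.92264
Maximum is CYN→SLV→IRD→CYN at 0.9787; no arbitrage — every cycle loses value.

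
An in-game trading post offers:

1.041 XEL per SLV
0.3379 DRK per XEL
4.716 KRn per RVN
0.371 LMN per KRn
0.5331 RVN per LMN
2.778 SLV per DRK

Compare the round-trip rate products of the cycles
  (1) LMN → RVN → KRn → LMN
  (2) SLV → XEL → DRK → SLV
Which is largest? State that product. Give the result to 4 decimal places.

(1) 0.5331 × 4.716 × 0.371 = 0.93273
(2) 1.041 × 0.3379 × 2.778 = 0.97717
Highest is cycle (2) at 0.9772 (≤1, no arbitrage).

0.9772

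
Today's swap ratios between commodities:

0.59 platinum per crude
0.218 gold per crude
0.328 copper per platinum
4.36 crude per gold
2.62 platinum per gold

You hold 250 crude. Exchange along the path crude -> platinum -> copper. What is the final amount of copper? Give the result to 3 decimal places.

48.380

250 crude × 0.59 = 147.5 platinum
147.5 platinum × 0.328 = 48.38 copper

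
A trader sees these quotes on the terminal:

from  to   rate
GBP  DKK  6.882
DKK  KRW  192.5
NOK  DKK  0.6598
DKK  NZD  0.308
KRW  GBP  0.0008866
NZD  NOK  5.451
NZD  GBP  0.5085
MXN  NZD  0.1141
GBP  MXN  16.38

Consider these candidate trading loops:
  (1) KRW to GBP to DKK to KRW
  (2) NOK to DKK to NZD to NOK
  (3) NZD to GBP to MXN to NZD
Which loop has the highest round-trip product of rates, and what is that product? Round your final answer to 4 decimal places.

(1) 0.0008866 × 6.882 × 192.5 = 1.17455
(2) 0.6598 × 0.308 × 5.451 = 1.10774
(3) 0.5085 × 16.38 × 0.1141 = 0.95037
Highest is cycle (1) at 1.1746 (>1, arbitrage).

1.1746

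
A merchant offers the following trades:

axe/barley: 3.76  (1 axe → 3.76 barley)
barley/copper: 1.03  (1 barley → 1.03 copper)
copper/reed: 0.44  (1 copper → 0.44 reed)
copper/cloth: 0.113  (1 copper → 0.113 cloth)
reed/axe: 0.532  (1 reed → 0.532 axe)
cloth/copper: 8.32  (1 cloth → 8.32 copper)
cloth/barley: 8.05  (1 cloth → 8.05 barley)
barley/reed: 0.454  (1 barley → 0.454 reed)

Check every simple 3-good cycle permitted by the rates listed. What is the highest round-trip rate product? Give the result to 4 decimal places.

barley→copper→cloth→barley: 1.03 × 0.113 × 8.05 = 0.93694
barley→reed→axe→barley: 0.454 × 0.532 × 3.76 = 0.90815
Maximum is barley→copper→cloth→barley at 0.9369; no arbitrage — every cycle loses value.

0.9369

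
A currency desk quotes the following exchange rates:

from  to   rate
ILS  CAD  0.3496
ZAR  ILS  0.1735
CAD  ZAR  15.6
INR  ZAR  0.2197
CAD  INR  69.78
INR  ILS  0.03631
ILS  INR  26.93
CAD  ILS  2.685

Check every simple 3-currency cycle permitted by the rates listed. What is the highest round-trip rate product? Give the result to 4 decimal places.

INR→ZAR→ILS→INR: 0.2197 × 0.1735 × 26.93 = 1.02652
ILS→CAD→ZAR→ILS: 0.3496 × 15.6 × 0.1735 = 0.94623
INR→ILS→CAD→INR: 0.03631 × 0.3496 × 69.78 = 0.88579
Maximum is INR→ZAR→ILS→INR at 1.0265; arbitrage exists.

1.0265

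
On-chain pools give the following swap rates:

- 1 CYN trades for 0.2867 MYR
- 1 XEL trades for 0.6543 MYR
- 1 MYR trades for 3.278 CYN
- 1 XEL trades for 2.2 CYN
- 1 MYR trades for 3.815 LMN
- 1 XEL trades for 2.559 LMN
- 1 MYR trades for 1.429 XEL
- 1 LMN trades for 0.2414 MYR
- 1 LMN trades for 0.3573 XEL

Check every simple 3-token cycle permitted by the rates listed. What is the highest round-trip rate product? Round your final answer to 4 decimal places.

CYN→MYR→XEL→CYN: 0.2867 × 1.429 × 2.2 = 0.90133
MYR→LMN→XEL→MYR: 3.815 × 0.3573 × 0.6543 = 0.89188
MYR→XEL→LMN→MYR: 1.429 × 2.559 × 0.2414 = 0.88275
Maximum is CYN→MYR→XEL→CYN at 0.9013; no arbitrage — every cycle loses value.

0.9013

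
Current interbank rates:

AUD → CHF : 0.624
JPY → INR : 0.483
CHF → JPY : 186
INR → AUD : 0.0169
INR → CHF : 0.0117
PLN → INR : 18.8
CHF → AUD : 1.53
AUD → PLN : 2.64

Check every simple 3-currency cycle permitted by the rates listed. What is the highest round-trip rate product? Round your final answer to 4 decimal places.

CHF→JPY→INR→CHF: 186 × 0.483 × 0.0117 = 1.05110
AUD→PLN→INR→AUD: 2.64 × 18.8 × 0.0169 = 0.83878
Maximum is CHF→JPY→INR→CHF at 1.0511; arbitrage exists.

1.0511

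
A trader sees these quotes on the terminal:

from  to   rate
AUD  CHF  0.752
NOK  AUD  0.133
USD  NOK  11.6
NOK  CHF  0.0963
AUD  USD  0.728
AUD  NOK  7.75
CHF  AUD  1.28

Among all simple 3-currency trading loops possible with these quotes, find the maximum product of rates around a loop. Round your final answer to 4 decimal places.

NOK→AUD→USD→NOK: 0.133 × 0.728 × 11.6 = 1.12316
CHF→AUD→NOK→CHF: 1.28 × 7.75 × 0.0963 = 0.95530
Maximum is NOK→AUD→USD→NOK at 1.1232; arbitrage exists.

1.1232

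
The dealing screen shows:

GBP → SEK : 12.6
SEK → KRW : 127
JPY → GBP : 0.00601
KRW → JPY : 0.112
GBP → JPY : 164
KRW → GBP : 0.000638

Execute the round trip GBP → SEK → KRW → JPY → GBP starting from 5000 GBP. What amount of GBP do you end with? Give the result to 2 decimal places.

5385.63

5000 GBP × 12.6 = 63000 SEK
63000 SEK × 127 = 8001000 KRW
8001000 KRW × 0.112 = 896112 JPY
896112 JPY × 0.00601 = 5385.63312 GBP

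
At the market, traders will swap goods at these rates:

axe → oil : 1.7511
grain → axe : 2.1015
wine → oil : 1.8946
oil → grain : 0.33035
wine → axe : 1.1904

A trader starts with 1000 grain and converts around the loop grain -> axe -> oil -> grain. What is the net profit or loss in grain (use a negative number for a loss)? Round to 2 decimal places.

215.67

1000 grain × 2.1015 = 2101.5 axe
2101.5 axe × 1.7511 = 3679.93665 oil
3679.93665 oil × 0.33035 = 1215.6670723275 grain
Net change: 1215.6670723275 − 1000 = 215.6670723275 grain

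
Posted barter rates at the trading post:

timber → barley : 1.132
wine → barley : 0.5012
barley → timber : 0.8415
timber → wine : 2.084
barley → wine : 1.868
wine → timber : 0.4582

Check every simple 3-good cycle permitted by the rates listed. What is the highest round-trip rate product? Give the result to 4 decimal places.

0.9689

timber→barley→wine→timber: 1.132 × 1.868 × 0.4582 = 0.96890
timber→wine→barley→timber: 2.084 × 0.5012 × 0.8415 = 0.87895
Maximum is timber→barley→wine→timber at 0.9689; no arbitrage — every cycle loses value.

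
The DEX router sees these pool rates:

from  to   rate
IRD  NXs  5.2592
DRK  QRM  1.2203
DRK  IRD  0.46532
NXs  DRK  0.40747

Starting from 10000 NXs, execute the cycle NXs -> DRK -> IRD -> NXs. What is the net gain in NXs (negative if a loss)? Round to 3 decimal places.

-28.350

10000 NXs × 0.40747 = 4074.7 DRK
4074.7 DRK × 0.46532 = 1896.039404 IRD
1896.039404 IRD × 5.2592 = 9971.6504335168 NXs
Net change: 9971.6504335168 − 10000 = -28.3495664832 NXs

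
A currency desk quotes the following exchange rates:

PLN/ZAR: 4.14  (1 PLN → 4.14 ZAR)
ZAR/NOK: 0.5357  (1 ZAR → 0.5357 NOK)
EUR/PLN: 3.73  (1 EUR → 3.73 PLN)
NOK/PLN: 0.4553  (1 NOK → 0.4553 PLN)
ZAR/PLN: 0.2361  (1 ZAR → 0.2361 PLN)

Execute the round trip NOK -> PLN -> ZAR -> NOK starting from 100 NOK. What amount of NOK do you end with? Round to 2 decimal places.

100 NOK × 0.4553 = 45.53 PLN
45.53 PLN × 4.14 = 188.4942 ZAR
188.4942 ZAR × 0.5357 = 100.97634294 NOK

100.98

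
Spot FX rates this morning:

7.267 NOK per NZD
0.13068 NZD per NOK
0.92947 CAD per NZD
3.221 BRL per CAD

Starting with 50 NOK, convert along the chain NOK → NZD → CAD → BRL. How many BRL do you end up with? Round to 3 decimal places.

50 NOK × 0.13068 = 6.534 NZD
6.534 NZD × 0.92947 = 6.07315698 CAD
6.07315698 CAD × 3.221 = 19.56163863258 BRL

19.562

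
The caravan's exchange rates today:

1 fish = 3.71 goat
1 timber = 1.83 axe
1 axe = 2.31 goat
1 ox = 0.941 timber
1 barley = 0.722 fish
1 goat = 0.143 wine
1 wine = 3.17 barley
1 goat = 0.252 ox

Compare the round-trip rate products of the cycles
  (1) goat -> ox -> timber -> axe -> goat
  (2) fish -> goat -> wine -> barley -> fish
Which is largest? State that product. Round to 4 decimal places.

(1) 0.252 × 0.941 × 1.83 × 2.31 = 1.00243
(2) 3.71 × 0.143 × 3.17 × 0.722 = 1.21425
Highest is cycle (2) at 1.2142 (>1, arbitrage).

1.2142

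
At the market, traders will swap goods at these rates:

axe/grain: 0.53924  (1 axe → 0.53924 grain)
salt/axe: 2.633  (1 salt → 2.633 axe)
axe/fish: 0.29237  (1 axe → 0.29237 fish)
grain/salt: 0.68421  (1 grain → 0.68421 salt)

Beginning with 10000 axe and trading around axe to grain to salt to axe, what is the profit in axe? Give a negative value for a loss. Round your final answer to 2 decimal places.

-285.46

10000 axe × 0.53924 = 5392.4 grain
5392.4 grain × 0.68421 = 3689.534004 salt
3689.534004 salt × 2.633 = 9714.543032532 axe
Net change: 9714.543032532 − 10000 = -285.456967468 axe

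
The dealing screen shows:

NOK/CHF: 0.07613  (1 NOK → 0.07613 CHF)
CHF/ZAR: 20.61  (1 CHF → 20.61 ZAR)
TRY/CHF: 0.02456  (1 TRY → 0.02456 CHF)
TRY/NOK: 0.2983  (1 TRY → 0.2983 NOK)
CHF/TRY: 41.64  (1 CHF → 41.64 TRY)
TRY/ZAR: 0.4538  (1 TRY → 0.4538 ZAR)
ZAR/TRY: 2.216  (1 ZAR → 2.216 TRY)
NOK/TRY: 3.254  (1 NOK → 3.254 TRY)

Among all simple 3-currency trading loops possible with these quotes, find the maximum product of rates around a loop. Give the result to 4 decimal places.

TRY→CHF→ZAR→TRY: 0.02456 × 20.61 × 2.216 = 1.12170
TRY→NOK→CHF→TRY: 0.2983 × 0.07613 × 41.64 = 0.94563
Maximum is TRY→CHF→ZAR→TRY at 1.1217; arbitrage exists.

1.1217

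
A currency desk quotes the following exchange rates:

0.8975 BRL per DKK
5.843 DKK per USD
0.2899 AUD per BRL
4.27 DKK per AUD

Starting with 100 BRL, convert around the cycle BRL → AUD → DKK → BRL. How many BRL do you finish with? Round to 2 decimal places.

100 BRL × 0.2899 = 28.99 AUD
28.99 AUD × 4.27 = 123.7873 DKK
123.7873 DKK × 0.8975 = 111.09910175 BRL

111.10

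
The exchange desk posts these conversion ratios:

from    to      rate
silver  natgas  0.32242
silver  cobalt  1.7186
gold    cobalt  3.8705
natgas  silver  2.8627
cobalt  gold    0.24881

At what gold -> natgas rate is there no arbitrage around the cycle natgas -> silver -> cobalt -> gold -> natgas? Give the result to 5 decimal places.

0.81692

Known legs of the cycle: 2.8627 × 1.7186 × 0.24881 = 1.2241044498982
For no arbitrage the full-cycle product must be 1, so the missing rate is 1 / 1.2241044498982 ≈ 0.8169238.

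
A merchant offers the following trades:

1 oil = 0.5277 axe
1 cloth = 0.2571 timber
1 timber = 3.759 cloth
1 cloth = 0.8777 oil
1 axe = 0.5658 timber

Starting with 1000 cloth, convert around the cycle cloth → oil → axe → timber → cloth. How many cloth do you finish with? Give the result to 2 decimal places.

1000 cloth × 0.8777 = 877.7 oil
877.7 oil × 0.5277 = 463.16229 axe
463.16229 axe × 0.5658 = 262.057223682 timber
262.057223682 timber × 3.759 = 985.073103820638 cloth

985.07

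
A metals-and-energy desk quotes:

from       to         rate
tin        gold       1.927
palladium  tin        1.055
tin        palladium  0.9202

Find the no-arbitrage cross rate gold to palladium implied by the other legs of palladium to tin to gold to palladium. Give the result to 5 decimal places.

Known legs of the cycle: 1.055 × 1.927 = 2.032985
For no arbitrage the full-cycle product must be 1, so the missing rate is 1 / 2.032985 ≈ 0.4918875.

0.49189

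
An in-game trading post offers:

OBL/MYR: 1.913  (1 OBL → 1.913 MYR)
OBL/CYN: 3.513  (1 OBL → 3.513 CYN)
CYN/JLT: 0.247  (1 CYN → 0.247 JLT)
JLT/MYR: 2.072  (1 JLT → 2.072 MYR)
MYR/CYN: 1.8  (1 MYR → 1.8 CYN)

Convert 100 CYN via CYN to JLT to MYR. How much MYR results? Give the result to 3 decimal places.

51.178

100 CYN × 0.247 = 24.7 JLT
24.7 JLT × 2.072 = 51.1784 MYR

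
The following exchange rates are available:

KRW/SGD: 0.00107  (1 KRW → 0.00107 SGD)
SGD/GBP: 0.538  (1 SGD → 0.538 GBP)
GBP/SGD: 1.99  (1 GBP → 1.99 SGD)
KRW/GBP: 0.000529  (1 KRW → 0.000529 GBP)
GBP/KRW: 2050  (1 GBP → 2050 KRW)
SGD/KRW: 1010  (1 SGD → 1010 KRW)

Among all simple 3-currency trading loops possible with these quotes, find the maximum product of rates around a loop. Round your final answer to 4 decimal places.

1.1801

SGD→GBP→KRW→SGD: 0.538 × 2050 × 0.00107 = 1.18010
SGD→KRW→GBP→SGD: 1010 × 0.000529 × 1.99 = 1.06324
Maximum is SGD→GBP→KRW→SGD at 1.1801; arbitrage exists.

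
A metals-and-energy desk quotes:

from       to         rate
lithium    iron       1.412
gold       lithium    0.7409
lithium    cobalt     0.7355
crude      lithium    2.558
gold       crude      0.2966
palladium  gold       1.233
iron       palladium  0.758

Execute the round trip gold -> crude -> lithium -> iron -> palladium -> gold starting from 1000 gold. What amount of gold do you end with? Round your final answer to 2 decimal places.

1001.24

1000 gold × 0.2966 = 296.6 crude
296.6 crude × 2.558 = 758.7028 lithium
758.7028 lithium × 1.412 = 1071.2883536 iron
1071.2883536 iron × 0.758 = 812.0365720288 palladium
812.0365720288 palladium × 1.233 = 1001.2410933115104 gold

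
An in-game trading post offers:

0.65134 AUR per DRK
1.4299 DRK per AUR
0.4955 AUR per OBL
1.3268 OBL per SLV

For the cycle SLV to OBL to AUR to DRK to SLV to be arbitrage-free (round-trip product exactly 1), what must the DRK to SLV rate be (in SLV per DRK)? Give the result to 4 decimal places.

Known legs of the cycle: 1.3268 × 0.4955 × 1.4299 = 0.94005829906
For no arbitrage the full-cycle product must be 1, so the missing rate is 1 / 0.94005829906 ≈ 1.063764.

1.0638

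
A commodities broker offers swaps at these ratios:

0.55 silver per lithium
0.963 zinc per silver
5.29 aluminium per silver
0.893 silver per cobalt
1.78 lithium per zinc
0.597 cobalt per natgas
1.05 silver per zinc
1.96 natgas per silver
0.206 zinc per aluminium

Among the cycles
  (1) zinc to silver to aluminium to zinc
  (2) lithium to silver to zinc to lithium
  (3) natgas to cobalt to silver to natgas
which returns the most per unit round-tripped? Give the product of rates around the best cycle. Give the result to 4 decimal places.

(1) 1.05 × 5.29 × 0.206 = 1.14423
(2) 0.55 × 0.963 × 1.78 = 0.94278
(3) 0.597 × 0.893 × 1.96 = 1.04492
Highest is cycle (1) at 1.1442 (>1, arbitrage).

1.1442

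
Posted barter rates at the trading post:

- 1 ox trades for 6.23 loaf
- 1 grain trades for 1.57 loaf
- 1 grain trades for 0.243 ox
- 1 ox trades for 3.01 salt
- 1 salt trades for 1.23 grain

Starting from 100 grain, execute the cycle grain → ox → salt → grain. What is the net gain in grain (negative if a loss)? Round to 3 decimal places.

100 grain × 0.243 = 24.3 ox
24.3 ox × 3.01 = 73.143 salt
73.143 salt × 1.23 = 89.96589 grain
Net change: 89.96589 − 100 = -10.03411 grain

-10.034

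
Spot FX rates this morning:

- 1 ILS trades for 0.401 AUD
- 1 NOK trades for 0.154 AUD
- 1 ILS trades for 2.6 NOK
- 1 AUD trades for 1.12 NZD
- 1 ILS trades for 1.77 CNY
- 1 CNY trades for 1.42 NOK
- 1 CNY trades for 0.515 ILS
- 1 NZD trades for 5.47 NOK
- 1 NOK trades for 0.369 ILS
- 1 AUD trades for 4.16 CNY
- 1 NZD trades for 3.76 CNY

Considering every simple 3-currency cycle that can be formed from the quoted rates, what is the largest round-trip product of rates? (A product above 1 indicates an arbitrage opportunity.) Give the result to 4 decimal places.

0.9435

NOK→AUD→NZD→NOK: 0.154 × 1.12 × 5.47 = 0.94347
ILS→CNY→NOK→ILS: 1.77 × 1.42 × 0.369 = 0.92744
NOK→AUD→CNY→NOK: 0.154 × 4.16 × 1.42 = 0.90971
ILS→AUD→CNY→ILS: 0.401 × 4.16 × 0.515 = 0.85910
Maximum is NOK→AUD→NZD→NOK at 0.9435; no arbitrage — every cycle loses value.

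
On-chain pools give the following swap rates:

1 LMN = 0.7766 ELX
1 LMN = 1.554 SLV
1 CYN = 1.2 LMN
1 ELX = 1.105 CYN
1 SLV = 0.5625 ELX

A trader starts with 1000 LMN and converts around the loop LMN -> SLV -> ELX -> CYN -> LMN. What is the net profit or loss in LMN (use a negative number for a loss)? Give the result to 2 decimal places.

159.09

1000 LMN × 1.554 = 1554 SLV
1554 SLV × 0.5625 = 874.125 ELX
874.125 ELX × 1.105 = 965.908125 CYN
965.908125 CYN × 1.2 = 1159.08975 LMN
Net change: 1159.08975 − 1000 = 159.08975 LMN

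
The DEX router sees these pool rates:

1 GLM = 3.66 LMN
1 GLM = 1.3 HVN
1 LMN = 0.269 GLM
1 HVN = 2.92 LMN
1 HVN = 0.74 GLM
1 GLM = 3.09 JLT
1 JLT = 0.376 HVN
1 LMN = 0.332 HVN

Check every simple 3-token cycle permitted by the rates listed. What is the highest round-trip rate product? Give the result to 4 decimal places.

LMN→GLM→HVN→LMN: 0.269 × 1.3 × 2.92 = 1.02112
LMN→HVN→GLM→LMN: 0.332 × 0.74 × 3.66 = 0.89919
JLT→HVN→GLM→JLT: 0.376 × 0.74 × 3.09 = 0.85976
Maximum is LMN→GLM→HVN→LMN at 1.0211; arbitrage exists.

1.0211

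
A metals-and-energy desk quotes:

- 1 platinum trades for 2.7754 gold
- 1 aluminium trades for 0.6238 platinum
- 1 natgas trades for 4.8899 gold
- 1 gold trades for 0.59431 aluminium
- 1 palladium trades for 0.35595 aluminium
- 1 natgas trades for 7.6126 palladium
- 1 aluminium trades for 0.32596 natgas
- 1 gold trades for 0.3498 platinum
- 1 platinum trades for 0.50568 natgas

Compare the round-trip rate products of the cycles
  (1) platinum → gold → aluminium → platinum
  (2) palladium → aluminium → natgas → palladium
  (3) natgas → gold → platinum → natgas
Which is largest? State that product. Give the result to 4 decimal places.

1.0289

(1) 2.7754 × 0.59431 × 0.6238 = 1.02893
(2) 0.35595 × 0.32596 × 7.6126 = 0.88326
(3) 4.8899 × 0.3498 × 0.50568 = 0.86496
Highest is cycle (1) at 1.0289 (>1, arbitrage).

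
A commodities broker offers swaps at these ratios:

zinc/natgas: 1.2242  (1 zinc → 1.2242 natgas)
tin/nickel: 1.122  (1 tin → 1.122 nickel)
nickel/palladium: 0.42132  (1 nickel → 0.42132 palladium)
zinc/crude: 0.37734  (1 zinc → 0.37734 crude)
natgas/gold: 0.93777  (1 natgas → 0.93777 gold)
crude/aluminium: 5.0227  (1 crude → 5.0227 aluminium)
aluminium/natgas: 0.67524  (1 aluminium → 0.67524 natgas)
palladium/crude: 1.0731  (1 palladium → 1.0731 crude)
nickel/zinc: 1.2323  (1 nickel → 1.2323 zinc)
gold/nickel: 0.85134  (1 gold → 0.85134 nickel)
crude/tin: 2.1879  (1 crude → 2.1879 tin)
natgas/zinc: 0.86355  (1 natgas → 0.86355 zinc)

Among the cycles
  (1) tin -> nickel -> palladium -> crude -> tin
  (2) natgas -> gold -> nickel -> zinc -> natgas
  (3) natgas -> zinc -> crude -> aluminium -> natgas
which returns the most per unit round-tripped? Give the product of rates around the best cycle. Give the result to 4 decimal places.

(1) 1.122 × 0.42132 × 1.0731 × 2.1879 = 1.10987
(2) 0.93777 × 0.85134 × 1.2323 × 1.2242 = 1.20439
(3) 0.86355 × 0.37734 × 5.0227 × 0.67524 = 1.10514
Highest is cycle (2) at 1.2044 (>1, arbitrage).

1.2044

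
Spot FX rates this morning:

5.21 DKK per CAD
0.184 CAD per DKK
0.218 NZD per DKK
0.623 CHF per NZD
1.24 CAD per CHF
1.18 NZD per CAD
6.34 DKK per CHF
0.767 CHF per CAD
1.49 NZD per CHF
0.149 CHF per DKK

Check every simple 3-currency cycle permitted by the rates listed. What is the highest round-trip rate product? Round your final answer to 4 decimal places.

0.9626

DKK→CHF→CAD→DKK: 0.149 × 1.24 × 5.21 = 0.96260
CHF→CAD→NZD→CHF: 1.24 × 1.18 × 0.623 = 0.91157
DKK→CAD→CHF→DKK: 0.184 × 0.767 × 6.34 = 0.89475
DKK→NZD→CHF→DKK: 0.218 × 0.623 × 6.34 = 0.86106
Maximum is DKK→CHF→CAD→DKK at 0.9626; no arbitrage — every cycle loses value.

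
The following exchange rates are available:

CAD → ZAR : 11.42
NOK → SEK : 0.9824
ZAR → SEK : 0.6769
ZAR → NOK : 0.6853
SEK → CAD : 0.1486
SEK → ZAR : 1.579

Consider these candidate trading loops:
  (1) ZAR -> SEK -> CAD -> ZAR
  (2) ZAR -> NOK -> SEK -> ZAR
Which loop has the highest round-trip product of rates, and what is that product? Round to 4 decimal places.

(1) 0.6769 × 0.1486 × 11.42 = 1.14871
(2) 0.6853 × 0.9824 × 1.579 = 1.06304
Highest is cycle (1) at 1.1487 (>1, arbitrage).

1.1487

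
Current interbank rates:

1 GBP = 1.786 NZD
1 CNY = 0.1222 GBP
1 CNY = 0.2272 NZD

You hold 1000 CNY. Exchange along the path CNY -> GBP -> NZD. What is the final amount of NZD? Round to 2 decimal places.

1000 CNY × 0.1222 = 122.2 GBP
122.2 GBP × 1.786 = 218.2492 NZD

218.25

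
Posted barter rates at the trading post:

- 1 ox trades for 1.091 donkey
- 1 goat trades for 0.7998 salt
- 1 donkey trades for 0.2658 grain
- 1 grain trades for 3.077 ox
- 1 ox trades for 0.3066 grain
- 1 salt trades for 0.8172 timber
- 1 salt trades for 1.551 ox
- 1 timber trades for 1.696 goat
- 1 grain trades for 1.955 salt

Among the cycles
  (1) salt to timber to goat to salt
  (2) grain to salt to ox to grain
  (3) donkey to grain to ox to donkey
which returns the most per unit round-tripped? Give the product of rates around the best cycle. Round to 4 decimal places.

1.1085

(1) 0.8172 × 1.696 × 0.7998 = 1.10850
(2) 1.955 × 1.551 × 0.3066 = 0.92967
(3) 0.2658 × 3.077 × 1.091 = 0.89229
Highest is cycle (1) at 1.1085 (>1, arbitrage).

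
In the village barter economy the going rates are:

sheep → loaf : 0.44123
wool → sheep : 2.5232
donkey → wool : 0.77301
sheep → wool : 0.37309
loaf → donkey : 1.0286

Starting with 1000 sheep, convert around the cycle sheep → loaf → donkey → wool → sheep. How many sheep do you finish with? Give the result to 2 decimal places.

1000 sheep × 0.44123 = 441.23 loaf
441.23 loaf × 1.0286 = 453.849178 donkey
453.849178 donkey × 0.77301 = 350.82995308578 wool
350.82995308578 wool × 2.5232 = 885.214137626040096 sheep

885.21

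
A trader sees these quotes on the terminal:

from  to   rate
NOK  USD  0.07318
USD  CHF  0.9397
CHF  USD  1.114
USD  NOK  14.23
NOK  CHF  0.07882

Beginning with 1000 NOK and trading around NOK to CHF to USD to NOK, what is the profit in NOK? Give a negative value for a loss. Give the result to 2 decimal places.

249.47

1000 NOK × 0.07882 = 78.82 CHF
78.82 CHF × 1.114 = 87.80548 USD
87.80548 USD × 14.23 = 1249.4719804 NOK
Net change: 1249.4719804 − 1000 = 249.4719804 NOK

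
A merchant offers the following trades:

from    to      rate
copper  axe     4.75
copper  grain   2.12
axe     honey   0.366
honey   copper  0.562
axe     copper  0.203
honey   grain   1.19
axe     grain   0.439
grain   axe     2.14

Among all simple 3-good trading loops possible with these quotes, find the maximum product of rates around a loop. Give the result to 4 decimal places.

0.9770

copper→axe→honey→copper: 4.75 × 0.366 × 0.562 = 0.97704
honey→grain→axe→honey: 1.19 × 2.14 × 0.366 = 0.93206
copper→grain→axe→copper: 2.12 × 2.14 × 0.203 = 0.92097
Maximum is copper→axe→honey→copper at 0.9770; no arbitrage — every cycle loses value.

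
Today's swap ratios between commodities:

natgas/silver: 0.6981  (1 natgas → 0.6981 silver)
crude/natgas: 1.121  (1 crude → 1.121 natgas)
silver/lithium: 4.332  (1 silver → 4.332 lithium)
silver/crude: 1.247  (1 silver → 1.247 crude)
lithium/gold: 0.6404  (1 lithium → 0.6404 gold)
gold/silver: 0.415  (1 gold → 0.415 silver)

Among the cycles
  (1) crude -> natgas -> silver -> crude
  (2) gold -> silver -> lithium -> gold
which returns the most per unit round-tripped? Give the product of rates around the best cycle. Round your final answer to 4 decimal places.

(1) 1.121 × 0.6981 × 1.247 = 0.97586
(2) 0.415 × 4.332 × 0.6404 = 1.15130
Highest is cycle (2) at 1.1513 (>1, arbitrage).

1.1513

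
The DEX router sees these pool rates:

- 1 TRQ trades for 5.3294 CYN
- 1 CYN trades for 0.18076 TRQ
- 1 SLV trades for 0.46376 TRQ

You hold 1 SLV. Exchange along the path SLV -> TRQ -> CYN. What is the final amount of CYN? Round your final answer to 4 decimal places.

2.4716

1 SLV × 0.46376 = 0.46376 TRQ
0.46376 TRQ × 5.3294 = 2.471562544 CYN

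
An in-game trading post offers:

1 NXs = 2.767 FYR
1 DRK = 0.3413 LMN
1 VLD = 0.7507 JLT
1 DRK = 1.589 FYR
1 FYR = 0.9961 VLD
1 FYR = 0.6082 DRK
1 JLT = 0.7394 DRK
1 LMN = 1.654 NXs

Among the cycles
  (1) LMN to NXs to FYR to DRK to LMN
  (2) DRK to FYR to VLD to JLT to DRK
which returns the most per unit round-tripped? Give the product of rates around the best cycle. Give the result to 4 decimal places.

(1) 1.654 × 2.767 × 0.6082 × 0.3413 = 0.95001
(2) 1.589 × 0.9961 × 0.7507 × 0.7394 = 0.87856
Highest is cycle (1) at 0.9500 (≤1, no arbitrage).

0.9500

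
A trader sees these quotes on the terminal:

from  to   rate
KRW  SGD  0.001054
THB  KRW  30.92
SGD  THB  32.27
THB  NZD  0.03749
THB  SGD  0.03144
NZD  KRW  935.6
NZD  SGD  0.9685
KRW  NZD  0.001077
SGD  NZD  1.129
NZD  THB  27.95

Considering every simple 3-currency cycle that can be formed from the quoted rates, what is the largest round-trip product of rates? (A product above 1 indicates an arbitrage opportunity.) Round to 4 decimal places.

SGD→THB→NZD→SGD: 32.27 × 0.03749 × 0.9685 = 1.17169
SGD→NZD→KRW→SGD: 1.129 × 935.6 × 0.001054 = 1.11333
SGD→THB→KRW→SGD: 32.27 × 30.92 × 0.001054 = 1.05167
SGD→NZD→THB→SGD: 1.129 × 27.95 × 0.03144 = 0.99211
KRW→NZD→THB→KRW: 0.001077 × 27.95 × 30.92 = 0.93076
Maximum is SGD→THB→NZD→SGD at 1.1717; arbitrage exists.

1.1717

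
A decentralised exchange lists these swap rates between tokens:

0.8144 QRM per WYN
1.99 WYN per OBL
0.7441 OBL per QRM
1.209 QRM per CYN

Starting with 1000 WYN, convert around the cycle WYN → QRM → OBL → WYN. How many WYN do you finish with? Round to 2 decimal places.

1205.93

1000 WYN × 0.8144 = 814.4 QRM
814.4 QRM × 0.7441 = 605.99504 OBL
605.99504 OBL × 1.99 = 1205.9301296 WYN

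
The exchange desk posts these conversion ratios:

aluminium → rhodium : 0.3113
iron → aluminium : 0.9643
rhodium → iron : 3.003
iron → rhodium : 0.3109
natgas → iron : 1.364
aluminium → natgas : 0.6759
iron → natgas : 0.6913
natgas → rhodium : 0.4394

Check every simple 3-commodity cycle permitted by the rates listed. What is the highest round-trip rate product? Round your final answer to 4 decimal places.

0.9122

iron→natgas→rhodium→iron: 0.6913 × 0.4394 × 3.003 = 0.91218
iron→aluminium→rhodium→iron: 0.9643 × 0.3113 × 3.003 = 0.90146
iron→aluminium→natgas→iron: 0.9643 × 0.6759 × 1.364 = 0.88901
Maximum is iron→natgas→rhodium→iron at 0.9122; no arbitrage — every cycle loses value.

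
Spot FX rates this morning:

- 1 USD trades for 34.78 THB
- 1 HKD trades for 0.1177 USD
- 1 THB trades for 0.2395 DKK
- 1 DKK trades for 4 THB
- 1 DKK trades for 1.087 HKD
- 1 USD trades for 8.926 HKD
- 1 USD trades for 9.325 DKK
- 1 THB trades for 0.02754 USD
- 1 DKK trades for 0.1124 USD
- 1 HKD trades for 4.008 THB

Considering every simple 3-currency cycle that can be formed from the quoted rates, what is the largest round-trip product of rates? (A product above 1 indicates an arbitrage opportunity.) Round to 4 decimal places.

USD→DKK→HKD→USD: 9.325 × 1.087 × 0.1177 = 1.19304
DKK→HKD→THB→DKK: 1.087 × 4.008 × 0.2395 = 1.04343
USD→DKK→THB→USD: 9.325 × 4 × 0.02754 = 1.02724
USD→HKD→THB→USD: 8.926 × 4.008 × 0.02754 = 0.98525
USD→THB→DKK→USD: 34.78 × 0.2395 × 0.1124 = 0.93627
Maximum is USD→DKK→HKD→USD at 1.1930; arbitrage exists.

1.1930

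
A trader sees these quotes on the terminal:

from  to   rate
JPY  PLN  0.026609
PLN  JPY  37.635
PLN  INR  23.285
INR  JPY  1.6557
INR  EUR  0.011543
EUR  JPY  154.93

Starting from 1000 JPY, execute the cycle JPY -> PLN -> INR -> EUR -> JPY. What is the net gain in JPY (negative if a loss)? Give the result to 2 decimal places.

1000 JPY × 0.026609 = 26.609 PLN
26.609 PLN × 23.285 = 619.590565 INR
619.590565 INR × 0.011543 = 7.151933891795 EUR
7.151933891795 EUR × 154.93 = 1108.04911785579935 JPY
Net change: 1108.04911785579935 − 1000 = 108.04911785579935 JPY

108.05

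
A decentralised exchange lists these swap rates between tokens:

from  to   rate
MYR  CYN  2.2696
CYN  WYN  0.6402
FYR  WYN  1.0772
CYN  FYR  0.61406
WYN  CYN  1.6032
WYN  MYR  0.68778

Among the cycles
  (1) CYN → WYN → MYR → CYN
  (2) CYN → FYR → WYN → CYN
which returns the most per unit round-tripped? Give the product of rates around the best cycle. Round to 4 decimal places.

(1) 0.6402 × 0.68778 × 2.2696 = 0.99934
(2) 0.61406 × 1.0772 × 1.6032 = 1.06046
Highest is cycle (2) at 1.0605 (>1, arbitrage).

1.0605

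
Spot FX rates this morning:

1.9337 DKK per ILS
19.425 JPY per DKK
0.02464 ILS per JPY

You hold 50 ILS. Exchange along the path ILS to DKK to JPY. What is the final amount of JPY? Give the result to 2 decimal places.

50 ILS × 1.9337 = 96.685 DKK
96.685 DKK × 19.425 = 1878.106125 JPY

1878.11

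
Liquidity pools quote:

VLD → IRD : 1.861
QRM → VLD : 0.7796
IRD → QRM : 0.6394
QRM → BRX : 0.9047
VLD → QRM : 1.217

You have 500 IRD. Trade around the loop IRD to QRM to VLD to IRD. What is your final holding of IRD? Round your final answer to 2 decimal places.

463.83

500 IRD × 0.6394 = 319.7 QRM
319.7 QRM × 0.7796 = 249.23812 VLD
249.23812 VLD × 1.861 = 463.83214132 IRD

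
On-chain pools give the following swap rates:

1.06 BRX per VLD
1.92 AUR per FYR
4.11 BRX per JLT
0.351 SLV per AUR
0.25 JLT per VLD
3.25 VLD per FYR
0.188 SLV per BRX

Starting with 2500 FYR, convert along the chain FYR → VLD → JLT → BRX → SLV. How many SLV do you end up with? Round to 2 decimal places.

1569.51

2500 FYR × 3.25 = 8125 VLD
8125 VLD × 0.25 = 2031.25 JLT
2031.25 JLT × 4.11 = 8348.4375 BRX
8348.4375 BRX × 0.188 = 1569.50625 SLV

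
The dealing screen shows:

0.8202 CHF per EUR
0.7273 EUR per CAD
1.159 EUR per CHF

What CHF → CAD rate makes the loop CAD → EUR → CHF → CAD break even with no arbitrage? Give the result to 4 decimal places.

Known legs of the cycle: 0.7273 × 0.8202 = 0.59653146
For no arbitrage the full-cycle product must be 1, so the missing rate is 1 / 0.59653146 ≈ 1.676358.

1.6764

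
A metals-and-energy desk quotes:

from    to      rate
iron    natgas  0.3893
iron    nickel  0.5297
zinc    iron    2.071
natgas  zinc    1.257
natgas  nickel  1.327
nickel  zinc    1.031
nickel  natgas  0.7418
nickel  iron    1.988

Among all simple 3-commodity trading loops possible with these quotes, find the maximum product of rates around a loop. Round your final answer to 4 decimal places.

iron→nickel→zinc→iron: 0.5297 × 1.031 × 2.071 = 1.13102
iron→natgas→nickel→iron: 0.3893 × 1.327 × 1.988 = 1.02700
iron→natgas→zinc→iron: 0.3893 × 1.257 × 2.071 = 1.01344
Maximum is iron→nickel→zinc→iron at 1.1310; arbitrage exists.

1.1310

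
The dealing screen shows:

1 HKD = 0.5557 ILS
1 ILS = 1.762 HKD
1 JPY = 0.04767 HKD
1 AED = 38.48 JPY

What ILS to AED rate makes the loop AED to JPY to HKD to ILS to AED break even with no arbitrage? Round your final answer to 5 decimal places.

0.98102

Known legs of the cycle: 38.48 × 0.04767 × 0.5557 = 1.01934362712
For no arbitrage the full-cycle product must be 1, so the missing rate is 1 / 1.01934362712 ≈ 0.9810234.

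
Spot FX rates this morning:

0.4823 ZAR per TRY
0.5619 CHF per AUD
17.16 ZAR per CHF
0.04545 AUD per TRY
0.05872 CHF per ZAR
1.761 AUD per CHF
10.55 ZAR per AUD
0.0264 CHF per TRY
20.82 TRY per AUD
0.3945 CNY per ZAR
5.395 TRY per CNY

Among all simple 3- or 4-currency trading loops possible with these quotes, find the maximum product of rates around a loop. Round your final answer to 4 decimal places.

ZAR→CHF→AUD→ZAR: 0.05872 × 1.761 × 10.55 = 1.09093
ZAR→CHF→AUD→TRY→ZAR: 0.05872 × 1.761 × 20.82 × 0.4823 = 1.03835
ZAR→CNY→TRY→ZAR: 0.3945 × 5.395 × 0.4823 = 1.02649
ZAR→CNY→TRY→AUD→ZAR: 0.3945 × 5.395 × 0.04545 × 10.55 = 1.02053
AUD→TRY→CHF→AUD: 20.82 × 0.0264 × 1.761 = 0.96793
ZAR→CNY→TRY→CHF→ZAR: 0.3945 × 5.395 × 0.0264 × 17.16 = 0.96418
Maximum is ZAR→CHF→AUD→ZAR at 1.0909; arbitrage exists.

1.0909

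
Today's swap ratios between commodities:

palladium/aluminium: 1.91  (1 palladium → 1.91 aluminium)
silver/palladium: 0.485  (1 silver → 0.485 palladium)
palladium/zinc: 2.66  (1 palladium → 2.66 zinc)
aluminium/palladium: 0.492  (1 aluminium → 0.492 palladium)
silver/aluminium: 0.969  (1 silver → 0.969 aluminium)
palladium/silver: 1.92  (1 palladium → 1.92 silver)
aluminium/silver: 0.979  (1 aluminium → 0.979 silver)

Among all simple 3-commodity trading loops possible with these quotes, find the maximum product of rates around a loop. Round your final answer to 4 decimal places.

0.9154

aluminium→palladium→silver→aluminium: 0.492 × 1.92 × 0.969 = 0.91536
aluminium→silver→palladium→aluminium: 0.979 × 0.485 × 1.91 = 0.90690
Maximum is aluminium→palladium→silver→aluminium at 0.9154; no arbitrage — every cycle loses value.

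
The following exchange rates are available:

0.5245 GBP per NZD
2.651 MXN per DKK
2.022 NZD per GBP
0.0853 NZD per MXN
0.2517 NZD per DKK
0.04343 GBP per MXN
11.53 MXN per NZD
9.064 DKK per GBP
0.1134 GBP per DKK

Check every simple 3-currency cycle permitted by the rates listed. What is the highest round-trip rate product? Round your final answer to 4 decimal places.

1.1966

DKK→NZD→GBP→DKK: 0.2517 × 0.5245 × 9.064 = 1.19660
MXN→GBP→DKK→MXN: 0.04343 × 9.064 × 2.651 = 1.04356
MXN→GBP→NZD→MXN: 0.04343 × 2.022 × 11.53 = 1.01251
Maximum is DKK→NZD→GBP→DKK at 1.1966; arbitrage exists.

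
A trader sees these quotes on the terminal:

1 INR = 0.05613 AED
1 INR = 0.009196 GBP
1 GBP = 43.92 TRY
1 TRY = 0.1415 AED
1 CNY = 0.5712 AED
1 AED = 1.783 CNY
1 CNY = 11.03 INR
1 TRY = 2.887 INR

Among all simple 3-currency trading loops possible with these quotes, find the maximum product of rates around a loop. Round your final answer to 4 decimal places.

1.1660

INR→GBP→TRY→INR: 0.009196 × 43.92 × 2.887 = 1.16603
INR→AED→CNY→INR: 0.05613 × 1.783 × 11.03 = 1.10388
Maximum is INR→GBP→TRY→INR at 1.1660; arbitrage exists.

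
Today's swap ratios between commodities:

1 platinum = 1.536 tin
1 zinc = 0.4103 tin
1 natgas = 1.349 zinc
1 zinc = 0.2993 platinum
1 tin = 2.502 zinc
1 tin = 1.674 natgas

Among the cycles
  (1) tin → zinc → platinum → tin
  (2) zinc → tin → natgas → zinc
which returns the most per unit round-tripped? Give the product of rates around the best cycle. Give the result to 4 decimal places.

1.1502

(1) 2.502 × 0.2993 × 1.536 = 1.15023
(2) 0.4103 × 1.674 × 1.349 = 0.92655
Highest is cycle (1) at 1.1502 (>1, arbitrage).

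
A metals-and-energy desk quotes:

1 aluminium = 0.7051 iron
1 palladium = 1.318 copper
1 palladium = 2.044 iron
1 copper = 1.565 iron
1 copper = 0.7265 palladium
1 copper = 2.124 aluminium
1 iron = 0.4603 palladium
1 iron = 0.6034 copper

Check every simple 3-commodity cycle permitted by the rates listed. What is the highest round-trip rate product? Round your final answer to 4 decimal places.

0.9494

iron→palladium→copper→iron: 0.4603 × 1.318 × 1.565 = 0.94945
iron→copper→aluminium→iron: 0.6034 × 2.124 × 0.7051 = 0.90367
iron→copper→palladium→iron: 0.6034 × 0.7265 × 2.044 = 0.89603
Maximum is iron→palladium→copper→iron at 0.9494; no arbitrage — every cycle loses value.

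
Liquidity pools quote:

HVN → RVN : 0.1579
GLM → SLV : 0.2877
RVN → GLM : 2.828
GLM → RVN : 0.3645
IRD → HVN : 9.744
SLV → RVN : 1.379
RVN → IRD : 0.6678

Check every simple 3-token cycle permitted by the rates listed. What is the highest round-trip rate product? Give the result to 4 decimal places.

1.1220

SLV→RVN→GLM→SLV: 1.379 × 2.828 × 0.2877 = 1.12198
RVN→IRD→HVN→RVN: 0.6678 × 9.744 × 0.1579 = 1.02746
Maximum is SLV→RVN→GLM→SLV at 1.1220; arbitrage exists.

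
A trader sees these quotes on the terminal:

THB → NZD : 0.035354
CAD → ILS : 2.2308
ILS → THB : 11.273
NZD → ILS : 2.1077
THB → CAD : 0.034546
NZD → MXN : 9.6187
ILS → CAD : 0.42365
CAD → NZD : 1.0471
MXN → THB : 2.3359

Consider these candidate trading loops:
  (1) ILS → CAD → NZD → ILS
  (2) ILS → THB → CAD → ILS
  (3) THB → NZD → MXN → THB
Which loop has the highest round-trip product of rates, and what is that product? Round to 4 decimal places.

0.9350

(1) 0.42365 × 1.0471 × 2.1077 = 0.93498
(2) 11.273 × 0.034546 × 2.2308 = 0.86876
(3) 0.035354 × 9.6187 × 2.3359 = 0.79435
Highest is cycle (1) at 0.9350 (≤1, no arbitrage).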